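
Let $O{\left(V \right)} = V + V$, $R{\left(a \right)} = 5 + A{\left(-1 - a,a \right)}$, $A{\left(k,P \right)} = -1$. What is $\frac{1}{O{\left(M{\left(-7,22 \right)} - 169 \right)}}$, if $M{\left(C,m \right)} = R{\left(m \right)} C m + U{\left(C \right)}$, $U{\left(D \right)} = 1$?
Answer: $- \frac{1}{1568} \approx -0.00063775$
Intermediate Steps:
$R{\left(a \right)} = 4$ ($R{\left(a \right)} = 5 - 1 = 4$)
$M{\left(C,m \right)} = 1 + 4 C m$ ($M{\left(C,m \right)} = 4 C m + 1 = 1 + 4 C m$)
$O{\left(V \right)} = 2 V$
$\frac{1}{O{\left(M{\left(-7,22 \right)} - 169 \right)}} = \frac{1}{2 \left(\left(1 + 4 \left(-7\right) 22\right) - 169\right)} = \frac{1}{2 \left(\left(1 - 616\right) - 169\right)} = \frac{1}{2 \left(-615 - 169\right)} = \frac{1}{2 \left(-784\right)} = \frac{1}{-1568} = - \frac{1}{1568}$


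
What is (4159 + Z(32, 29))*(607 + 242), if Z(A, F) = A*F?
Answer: 4318863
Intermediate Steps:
(4159 + Z(32, 29))*(607 + 242) = (4159 + 32*29)*(607 + 242) = (4159 + 928)*849 = 5087*849 = 4318863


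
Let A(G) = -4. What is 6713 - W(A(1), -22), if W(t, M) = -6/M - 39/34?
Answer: 2510989/374 ≈ 6713.9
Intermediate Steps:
W(t, M) = -39/34 - 6/M (W(t, M) = -6/M - 39*1/34 = -6/M - 39/34 = -39/34 - 6/M)
6713 - W(A(1), -22) = 6713 - (-39/34 - 6/(-22)) = 6713 - (-39/34 - 6*(-1/22)) = 6713 - (-39/34 + 3/11) = 6713 - 1*(-327/374) = 6713 + 327/374 = 2510989/374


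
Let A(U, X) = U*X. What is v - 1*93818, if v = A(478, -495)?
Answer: -330428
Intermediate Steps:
v = -236610 (v = 478*(-495) = -236610)
v - 1*93818 = -236610 - 1*93818 = -236610 - 93818 = -330428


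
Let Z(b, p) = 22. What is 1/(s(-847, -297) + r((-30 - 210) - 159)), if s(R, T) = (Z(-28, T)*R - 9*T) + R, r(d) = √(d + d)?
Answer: -8404/141254831 - I*√798/282509662 ≈ -5.9495e-5 - 9.9993e-8*I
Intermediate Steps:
r(d) = √2*√d (r(d) = √(2*d) = √2*√d)
s(R, T) = -9*T + 23*R (s(R, T) = (22*R - 9*T) + R = (-9*T + 22*R) + R = -9*T + 23*R)
1/(s(-847, -297) + r((-30 - 210) - 159)) = 1/((-9*(-297) + 23*(-847)) + √2*√((-30 - 210) - 159)) = 1/((2673 - 19481) + √2*√(-240 - 159)) = 1/(-16808 + √2*√(-399)) = 1/(-16808 + √2*(I*√399)) = 1/(-16808 + I*√798)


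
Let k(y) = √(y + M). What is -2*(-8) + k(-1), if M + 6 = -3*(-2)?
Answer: 16 + I ≈ 16.0 + 1.0*I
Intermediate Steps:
M = 0 (M = -6 - 3*(-2) = -6 + 6 = 0)
k(y) = √y (k(y) = √(y + 0) = √y)
-2*(-8) + k(-1) = -2*(-8) + √(-1) = 16 + I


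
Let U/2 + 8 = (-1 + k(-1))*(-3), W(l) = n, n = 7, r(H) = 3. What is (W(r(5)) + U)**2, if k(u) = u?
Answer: 9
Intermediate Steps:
W(l) = 7
U = -4 (U = -16 + 2*((-1 - 1)*(-3)) = -16 + 2*(-2*(-3)) = -16 + 2*6 = -16 + 12 = -4)
(W(r(5)) + U)**2 = (7 - 4)**2 = 3**2 = 9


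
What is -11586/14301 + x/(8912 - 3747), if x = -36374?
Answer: -193342088/24621555 ≈ -7.8526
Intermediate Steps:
-11586/14301 + x/(8912 - 3747) = -11586/14301 - 36374/(8912 - 3747) = -11586*1/14301 - 36374/5165 = -3862/4767 - 36374*1/5165 = -3862/4767 - 36374/5165 = -193342088/24621555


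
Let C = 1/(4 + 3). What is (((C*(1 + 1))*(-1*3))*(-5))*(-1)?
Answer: -30/7 ≈ -4.2857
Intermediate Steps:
C = ⅐ (C = 1/7 = ⅐ ≈ 0.14286)
(((C*(1 + 1))*(-1*3))*(-5))*(-1) = ((((1 + 1)/7)*(-1*3))*(-5))*(-1) = ((((⅐)*2)*(-3))*(-5))*(-1) = (((2/7)*(-3))*(-5))*(-1) = -6/7*(-5)*(-1) = (30/7)*(-1) = -30/7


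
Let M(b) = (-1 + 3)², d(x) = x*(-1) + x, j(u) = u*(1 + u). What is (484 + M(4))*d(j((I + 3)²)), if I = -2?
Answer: 0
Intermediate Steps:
d(x) = 0 (d(x) = -x + x = 0)
M(b) = 4 (M(b) = 2² = 4)
(484 + M(4))*d(j((I + 3)²)) = (484 + 4)*0 = 488*0 = 0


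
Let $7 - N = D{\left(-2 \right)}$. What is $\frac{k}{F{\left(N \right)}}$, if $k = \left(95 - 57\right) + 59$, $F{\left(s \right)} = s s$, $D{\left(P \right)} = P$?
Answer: $\frac{97}{81} \approx 1.1975$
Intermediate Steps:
$N = 9$ ($N = 7 - -2 = 7 + 2 = 9$)
$F{\left(s \right)} = s^{2}$
$k = 97$ ($k = 38 + 59 = 97$)
$\frac{k}{F{\left(N \right)}} = \frac{97}{9^{2}} = \frac{97}{81}$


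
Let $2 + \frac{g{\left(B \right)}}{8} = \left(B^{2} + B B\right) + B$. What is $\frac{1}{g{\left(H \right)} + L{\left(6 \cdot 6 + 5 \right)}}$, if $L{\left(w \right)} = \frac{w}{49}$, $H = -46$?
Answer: $\frac{49}{1640169} \approx 2.9875 \cdot 10^{-5}$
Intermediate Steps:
$L{\left(w \right)} = \frac{w}{49}$ ($L{\left(w \right)} = w \frac{1}{49} = \frac{w}{49}$)
$g{\left(B \right)} = -16 + 8 B + 16 B^{2}$ ($g{\left(B \right)} = -16 + 8 \left(\left(B^{2} + B B\right) + B\right) = -16 + 8 \left(\left(B^{2} + B^{2}\right) + B\right) = -16 + 8 \left(2 B^{2} + B\right) = -16 + 8 \left(B + 2 B^{2}\right) = -16 + \left(8 B + 16 B^{2}\right) = -16 + 8 B + 16 B^{2}$)
$\frac{1}{g{\left(H \right)} + L{\left(6 \cdot 6 + 5 \right)}} = \frac{1}{\left(-16 + 8 \left(-46\right) + 16 \left(-46\right)^{2}\right) + \frac{6 \cdot 6 + 5}{49}} = \frac{1}{\left(-16 - 368 + 16 \cdot 2116\right) + \frac{36 + 5}{49}} = \frac{1}{\left(-16 - 368 + 33856\right) + \frac{1}{49} \cdot 41} = \frac{1}{33472 + \frac{41}{49}} = \frac{1}{\frac{1640169}{49}} = \frac{49}{1640169}$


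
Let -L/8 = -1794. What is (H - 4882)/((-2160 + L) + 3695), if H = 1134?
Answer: -3748/15887 ≈ -0.23592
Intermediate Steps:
L = 14352 (L = -8*(-1794) = 14352)
(H - 4882)/((-2160 + L) + 3695) = (1134 - 4882)/((-2160 + 14352) + 3695) = -3748/(12192 + 3695) = -3748/15887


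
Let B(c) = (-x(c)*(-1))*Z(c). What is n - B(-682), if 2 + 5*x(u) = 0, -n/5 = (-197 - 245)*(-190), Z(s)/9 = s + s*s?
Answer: 6260456/5 ≈ 1.2521e+6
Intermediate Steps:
Z(s) = 9*s + 9*s**2 (Z(s) = 9*(s + s*s) = 9*(s + s**2) = 9*s + 9*s**2)
n = -419900 (n = -5*(-197 - 245)*(-190) = -(-2210)*(-190) = -5*83980 = -419900)
x(u) = -2/5 (x(u) = -2/5 + (1/5)*0 = -2/5 + 0 = -2/5)
B(c) = -18*c*(1 + c)/5 (B(c) = (-1*(-2/5)*(-1))*(9*c*(1 + c)) = ((2/5)*(-1))*(9*c*(1 + c)) = -18*c*(1 + c)/5)
n - B(-682) = -419900 - (-18)*(-682)*(1 - 682)/5 = -419900 - (-18)*(-682)*(-681)/5 = -419900 - 1*(-8359956/5) = -419900 + 8359956/5 = 6260456/5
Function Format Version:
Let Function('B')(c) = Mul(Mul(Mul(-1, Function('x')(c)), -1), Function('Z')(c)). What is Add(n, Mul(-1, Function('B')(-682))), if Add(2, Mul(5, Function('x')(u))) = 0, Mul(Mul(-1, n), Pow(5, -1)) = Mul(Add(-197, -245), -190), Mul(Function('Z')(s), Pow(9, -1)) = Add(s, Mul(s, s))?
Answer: Rational(6260456, 5) ≈ 1.2521e+6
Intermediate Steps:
Function('Z')(s) = Add(Mul(9, s), Mul(9, Pow(s, 2))) (Function('Z')(s) = Mul(9, Add(s, Mul(s, s))) = Mul(9, Add(s, Pow(s, 2))) = Add(Mul(9, s), Mul(9, Pow(s, 2))))
n = -419900 (n = Mul(-5, Mul(Add(-197, -245), -190)) = Mul(-5, Mul(-442, -190)) = Mul(-5, 83980) = -419900)
Function('x')(u) = Rational(-2, 5) (Function('x')(u) = Add(Rational(-2, 5), Mul(Rational(1, 5), 0)) = Add(Rational(-2, 5), 0) = Rational(-2, 5))
Function('B')(c) = Mul(Rational(-18, 5), c, Add(1, c)) (Function('B')(c) = Mul(Mul(Mul(-1, Rational(-2, 5)), -1), Mul(9, c, Add(1, c))) = Mul(Mul(Rational(2, 5), -1), Mul(9, c, Add(1, c))) = Mul(Rational(-2, 5), Mul(9, c, Add(1, c))) = Mul(Rational(-18, 5), c, Add(1, c)))
Add(n, Mul(-1, Function('B')(-682))) = Add(-419900, Mul(-1, Mul(Rational(-18, 5), -682, Add(1, -682)))) = Add(-419900, Mul(-1, Mul(Rational(-18, 5), -682, -681))) = Add(-419900, Mul(-1, Rational(-8359956, 5))) = Add(-419900, Rational(8359956, 5)) = Rational(6260456, 5)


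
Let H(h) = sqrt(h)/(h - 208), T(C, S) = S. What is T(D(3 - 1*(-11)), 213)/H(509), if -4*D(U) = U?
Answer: 64113*sqrt(509)/509 ≈ 2841.8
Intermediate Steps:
D(U) = -U/4
H(h) = sqrt(h)/(-208 + h)
T(D(3 - 1*(-11)), 213)/H(509) = 213/((sqrt(509)/(-208 + 509))) = 213/((sqrt(509)/301)) = 213*(301*sqrt(509)/509) = 64113*sqrt(509)/509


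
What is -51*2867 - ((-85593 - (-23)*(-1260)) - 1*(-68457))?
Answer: -100101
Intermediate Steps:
-51*2867 - ((-85593 - (-23)*(-1260)) - 1*(-68457)) = -146217 - ((-85593 - 1*28980) + 68457) = -146217 - ((-85593 - 28980) + 68457) = -146217 - (-114573 + 68457) = -146217 - 1*(-46116) = -146217 + 46116 = -100101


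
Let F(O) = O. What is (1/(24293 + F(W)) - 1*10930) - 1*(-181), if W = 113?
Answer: -262340093/24406 ≈ -10749.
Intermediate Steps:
(1/(24293 + F(W)) - 1*10930) - 1*(-181) = (1/(24293 + 113) - 1*10930) - 1*(-181) = (1/24406 - 10930) + 181 = -266757579/24406 + 181 = -262340093/24406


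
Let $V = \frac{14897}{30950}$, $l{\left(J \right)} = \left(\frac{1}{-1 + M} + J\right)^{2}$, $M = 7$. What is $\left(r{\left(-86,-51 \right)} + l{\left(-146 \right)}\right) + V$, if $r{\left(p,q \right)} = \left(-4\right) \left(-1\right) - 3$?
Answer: $\frac{11848872121}{557100} \approx 21269.0$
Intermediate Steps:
$r{\left(p,q \right)} = 1$ ($r{\left(p,q \right)} = 4 - 3 = 1$)
$l{\left(J \right)} = \left(\frac{1}{6} + J\right)^{2}$ ($l{\left(J \right)} = \left(\frac{1}{-1 + 7} + J\right)^{2} = \left(\frac{1}{6} + J\right)^{2}$)
$V = \frac{14897}{30950}$ ($V = 14897 \cdot \frac{1}{30950} = \frac{14897}{30950} \approx 0.48132$)
$\left(r{\left(-86,-51 \right)} + l{\left(-146 \right)}\right) + V = \left(1 + \frac{\left(1 + 6 \left(-146\right)\right)^{2}}{36}\right) + \frac{14897}{30950} = \left(1 + \frac{\left(1 - 876\right)^{2}}{36}\right) + \frac{14897}{30950} = \left(1 + \frac{\left(-875\right)^{2}}{36}\right) + \frac{14897}{30950} = \left(1 + \frac{1}{36} \cdot 765625\right) + \frac{14897}{30950} = \left(1 + \frac{765625}{36}\right) + \frac{14897}{30950} = \frac{765661}{36} + \frac{14897}{30950} = \frac{11848872121}{557100}$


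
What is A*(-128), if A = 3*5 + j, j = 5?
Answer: -2560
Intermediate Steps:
A = 20 (A = 3*5 + 5 = 15 + 5 = 20)
A*(-128) = 20*(-128) = -2560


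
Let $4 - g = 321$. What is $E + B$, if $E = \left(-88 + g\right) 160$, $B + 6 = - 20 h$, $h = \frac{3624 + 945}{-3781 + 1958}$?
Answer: $- \frac{118049958}{1823} \approx -64756.0$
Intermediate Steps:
$g = -317$ ($g = 4 - 321 = -317$)
$h = - \frac{4569}{1823}$ ($h = \frac{4569}{-1823} = 4569 \left(- \frac{1}{1823}\right) = - \frac{4569}{1823} \approx -2.5063$)
$B = \frac{80442}{1823}$ ($B = -6 - - \frac{91380}{1823} = -6 + \frac{91380}{1823} = \frac{80442}{1823} \approx 44.126$)
$E = -64800$ ($E = \left(-88 - 317\right) 160 = \left(-405\right) 160 = -64800$)
$E + B = -64800 + \frac{80442}{1823} = - \frac{118049958}{1823}$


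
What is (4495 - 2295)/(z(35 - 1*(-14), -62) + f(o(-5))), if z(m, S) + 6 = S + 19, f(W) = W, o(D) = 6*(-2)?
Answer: -2200/61 ≈ -36.066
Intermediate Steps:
o(D) = -12
z(m, S) = 13 + S (z(m, S) = -6 + (S + 19) = -6 + (19 + S) = 13 + S)
(4495 - 2295)/(z(35 - 1*(-14), -62) + f(o(-5))) = (4495 - 2295)/((13 - 62) - 12) = 2200/(-49 - 12) = 2200/(-61) = 2200*(-1/61) = -2200/61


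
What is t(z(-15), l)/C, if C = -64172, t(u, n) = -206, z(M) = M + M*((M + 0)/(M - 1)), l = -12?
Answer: 103/32086 ≈ 0.0032101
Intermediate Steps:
z(M) = M + M²/(-1 + M) (z(M) = M + M*(M/(-1 + M)) = M + M²/(-1 + M))
t(z(-15), l)/C = -206/(-64172) = -206*(-1/64172) = 103/32086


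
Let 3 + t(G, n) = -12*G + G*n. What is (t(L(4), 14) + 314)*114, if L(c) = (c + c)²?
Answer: 50046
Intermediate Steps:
L(c) = 4*c² (L(c) = (2*c)² = 4*c²)
t(G, n) = -3 - 12*G + G*n (t(G, n) = -3 + (-12*G + G*n) = -3 - 12*G + G*n)
(t(L(4), 14) + 314)*114 = ((-3 - 48*4² + (4*4²)*14) + 314)*114 = ((-3 - 48*16 + (4*16)*14) + 314)*114 = ((-3 - 12*64 + 64*14) + 314)*114 = ((-3 - 768 + 896) + 314)*114 = (125 + 314)*114 = 439*114 = 50046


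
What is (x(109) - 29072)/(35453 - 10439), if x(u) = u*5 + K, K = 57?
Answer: -4745/4169 ≈ -1.1382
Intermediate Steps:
x(u) = 57 + 5*u (x(u) = u*5 + 57 = 5*u + 57 = 57 + 5*u)
(x(109) - 29072)/(35453 - 10439) = ((57 + 5*109) - 29072)/(35453 - 10439) = ((57 + 545) - 29072)/25014 = (602 - 29072)*(1/25014) = -28470*1/25014 = -4745/4169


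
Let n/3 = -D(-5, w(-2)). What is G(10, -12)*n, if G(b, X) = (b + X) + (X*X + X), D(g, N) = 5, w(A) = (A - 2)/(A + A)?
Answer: -1950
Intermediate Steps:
w(A) = (-2 + A)/(2*A) (w(A) = (-2 + A)/((2*A)) = (-2 + A)*(1/(2*A)) = (-2 + A)/(2*A))
n = -15 (n = 3*(-1*5) = 3*(-5) = -15)
G(b, X) = b + X² + 2*X (G(b, X) = (X + b) + (X² + X) = (X + b) + (X + X²) = b + X² + 2*X)
G(10, -12)*n = (10 + (-12)² + 2*(-12))*(-15) = (10 + 144 - 24)*(-15) = 130*(-15) = -1950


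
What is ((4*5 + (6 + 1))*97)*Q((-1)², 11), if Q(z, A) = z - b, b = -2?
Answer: 7857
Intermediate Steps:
Q(z, A) = 2 + z (Q(z, A) = z - 1*(-2) = z + 2 = 2 + z)
((4*5 + (6 + 1))*97)*Q((-1)², 11) = ((4*5 + (6 + 1))*97)*(2 + (-1)²) = ((20 + 7)*97)*(2 + 1) = (27*97)*3 = 2619*3 = 7857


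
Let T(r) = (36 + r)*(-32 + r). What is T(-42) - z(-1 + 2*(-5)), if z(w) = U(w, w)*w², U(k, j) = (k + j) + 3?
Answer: 2743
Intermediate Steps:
U(k, j) = 3 + j + k (U(k, j) = (j + k) + 3 = 3 + j + k)
T(r) = (-32 + r)*(36 + r)
z(w) = w²*(3 + 2*w) (z(w) = (3 + w + w)*w² = (3 + 2*w)*w² = w²*(3 + 2*w))
T(-42) - z(-1 + 2*(-5)) = (-1152 + (-42)² + 4*(-42)) - (-1 + 2*(-5))²*(3 + 2*(-1 + 2*(-5))) = (-1152 + 1764 - 168) - (-1 - 10)²*(3 + 2*(-1 - 10)) = 444 - (-11)²*(3 + 2*(-11)) = 444 - 121*(3 - 22) = 444 - 121*(-19) = 444 - 1*(-2299) = 444 + 2299 = 2743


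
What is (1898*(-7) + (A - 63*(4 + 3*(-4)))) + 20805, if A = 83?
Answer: 8106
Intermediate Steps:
(1898*(-7) + (A - 63*(4 + 3*(-4)))) + 20805 = (1898*(-7) + (83 - 63*(4 + 3*(-4)))) + 20805 = (-13286 + (83 - 63*(4 - 12))) + 20805 = (-13286 + (83 - 63*(-8))) + 20805 = (-13286 + (83 + 504)) + 20805 = (-13286 + 587) + 20805 = -12699 + 20805 = 8106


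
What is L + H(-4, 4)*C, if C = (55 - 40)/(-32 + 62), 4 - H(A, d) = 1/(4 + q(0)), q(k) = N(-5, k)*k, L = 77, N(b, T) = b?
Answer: 631/8 ≈ 78.875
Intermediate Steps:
q(k) = -5*k
H(A, d) = 15/4 (H(A, d) = 4 - 1/(4 - 5*0) = 4 - 1/(4 + 0) = 4 - 1/4 = 4 - 1*¼ = 4 - ¼ = 15/4)
C = ½ (C = 15/30 = 15*(1/30) = ½ ≈ 0.50000)
L + H(-4, 4)*C = 77 + (15/4)*(½) = 77 + 15/8 = 631/8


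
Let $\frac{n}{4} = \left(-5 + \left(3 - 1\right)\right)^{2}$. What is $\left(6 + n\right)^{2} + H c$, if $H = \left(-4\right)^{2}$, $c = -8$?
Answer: $1636$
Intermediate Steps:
$H = 16$
$n = 36$ ($n = 4 \left(-5 + \left(3 - 1\right)\right)^{2} = 4 \left(-5 + 2\right)^{2} = 4 \left(-3\right)^{2} = 4 \cdot 9 = 36$)
$\left(6 + n\right)^{2} + H c = \left(6 + 36\right)^{2} + 16 \left(-8\right) = 42^{2} - 128 = 1764 - 128 = 1636$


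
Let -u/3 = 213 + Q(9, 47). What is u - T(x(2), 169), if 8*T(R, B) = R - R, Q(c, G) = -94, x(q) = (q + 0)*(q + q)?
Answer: -357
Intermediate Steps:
x(q) = 2*q² (x(q) = q*(2*q) = 2*q²)
T(R, B) = 0 (T(R, B) = (R - R)/8 = (⅛)*0 = 0)
u = -357 (u = -3*(213 - 94) = -3*119 = -357)
u - T(x(2), 169) = -357 - 1*0 = -357 + 0 = -357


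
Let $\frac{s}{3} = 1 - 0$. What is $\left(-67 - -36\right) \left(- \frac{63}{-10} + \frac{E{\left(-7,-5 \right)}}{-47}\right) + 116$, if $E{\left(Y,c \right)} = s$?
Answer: $- \frac{36341}{470} \approx -77.321$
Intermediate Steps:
$s = 3$ ($s = 3 \left(1 - 0\right) = 3 \left(1 + 0\right) = 3 \cdot 1 = 3$)
$E{\left(Y,c \right)} = 3$
$\left(-67 - -36\right) \left(- \frac{63}{-10} + \frac{E{\left(-7,-5 \right)}}{-47}\right) + 116 = \left(-67 - -36\right) \left(- \frac{63}{-10} + \frac{3}{-47}\right) + 116 = \left(-67 + 36\right) \left(\left(-63\right) \left(- \frac{1}{10}\right) + 3 \left(- \frac{1}{47}\right)\right) + 116 = - 31 \left(\frac{63}{10} - \frac{3}{47}\right) + 116 = \left(-31\right) \frac{2931}{470} + 116 = - \frac{90861}{470} + 116 = - \frac{36341}{470}$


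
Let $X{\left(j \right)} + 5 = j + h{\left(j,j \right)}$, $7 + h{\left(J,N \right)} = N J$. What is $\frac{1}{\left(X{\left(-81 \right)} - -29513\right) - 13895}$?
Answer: $\frac{1}{22086} \approx 4.5278 \cdot 10^{-5}$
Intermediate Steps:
$h{\left(J,N \right)} = -7 + J N$ ($h{\left(J,N \right)} = -7 + N J = -7 + J N$)
$X{\left(j \right)} = -12 + j + j^{2}$ ($X{\left(j \right)} = -5 + \left(j + \left(-7 + j j\right)\right) = -5 + \left(j + \left(-7 + j^{2}\right)\right) = -5 + \left(-7 + j + j^{2}\right) = -12 + j + j^{2}$)
$\frac{1}{\left(X{\left(-81 \right)} - -29513\right) - 13895} = \frac{1}{\left(\left(-12 - 81 + \left(-81\right)^{2}\right) - -29513\right) - 13895} = \frac{1}{\left(\left(-12 - 81 + 6561\right) + 29513\right) - 13895} = \frac{1}{\left(6468 + 29513\right) - 13895} = \frac{1}{35981 - 13895} = \frac{1}{22086}$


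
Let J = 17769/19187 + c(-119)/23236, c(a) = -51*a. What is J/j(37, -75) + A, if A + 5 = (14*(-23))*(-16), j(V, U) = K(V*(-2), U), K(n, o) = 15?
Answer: 11473589154149/2229145660 ≈ 5147.1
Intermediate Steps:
j(V, U) = 15
J = 529326387/445829132 (J = 17769/19187 - 51*(-119)/23236 = 17769*(1/19187) + 6069*(1/23236) = 17769/19187 + 6069/23236 = 529326387/445829132 ≈ 1.1873)
A = 5147 (A = -5 + (14*(-23))*(-16) = -5 - 322*(-16) = -5 + 5152 = 5147)
J/j(37, -75) + A = (529326387/445829132)/15 + 5147 = (529326387/445829132)*(1/15) + 5147 = 176442129/2229145660 + 5147 = 11473589154149/2229145660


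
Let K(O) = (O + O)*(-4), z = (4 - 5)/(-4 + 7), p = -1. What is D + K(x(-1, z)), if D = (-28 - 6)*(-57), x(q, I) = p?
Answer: 1946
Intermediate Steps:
z = -⅓ (z = -1/3 = -1*⅓ = -⅓ ≈ -0.33333)
x(q, I) = -1
K(O) = -8*O (K(O) = (2*O)*(-4) = -8*O)
D = 1938 (D = -34*(-57) = 1938)
D + K(x(-1, z)) = 1938 - 8*(-1) = 1938 + 8 = 1946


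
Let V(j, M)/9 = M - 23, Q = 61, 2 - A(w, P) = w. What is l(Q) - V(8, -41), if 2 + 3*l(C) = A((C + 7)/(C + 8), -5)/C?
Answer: 7264804/12627 ≈ 575.34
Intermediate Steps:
A(w, P) = 2 - w
V(j, M) = -207 + 9*M (V(j, M) = 9*(M - 23) = 9*(-23 + M) = -207 + 9*M)
l(C) = -2/3 + (2 - (7 + C)/(8 + C))/(3*C) (l(C) = -2/3 + ((2 - (C + 7)/(C + 8))/C)/3 = -2/3 + ((2 - (7 + C)/(8 + C))/C)/3 = -2/3 + (2 - (7 + C)/(8 + C))/(3*C))
l(Q) - V(8, -41) = (1/3)*(9 - 15*61 - 2*61**2)/(61*(8 + 61)) - (-207 + 9*(-41)) = (1/3)*(1/61)*(9 - 915 - 2*3721)/69 - (-207 - 369) = (1/3)*(1/61)*(1/69)*(9 - 915 - 7442) - 1*(-576) = (1/3)*(1/61)*(1/69)*(-8348) + 576 = -8348/12627 + 576 = 7264804/12627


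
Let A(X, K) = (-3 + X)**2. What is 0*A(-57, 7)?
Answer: 0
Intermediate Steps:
0*A(-57, 7) = 0*(-3 - 57)**2 = 0*(-60)**2 = 0*3600 = 0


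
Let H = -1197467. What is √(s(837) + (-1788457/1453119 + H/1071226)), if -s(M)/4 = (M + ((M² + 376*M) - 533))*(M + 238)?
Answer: I*√10581550436410366841234993569415370/1556618853894 ≈ 66083.0*I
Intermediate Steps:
s(M) = -4*(238 + M)*(-533 + M² + 377*M) (s(M) = -4*(M + ((M² + 376*M) - 533))*(M + 238) = -4*(M + (-533 + M² + 376*M))*(238 + M) = -4*(-533 + M² + 377*M)*(238 + M) = -4*(238 + M)*(-533 + M² + 377*M))
√(s(837) + (-1788457/1453119 + H/1071226)) = √((507416 - 356772*837 - 2460*837² - 4*837³) + (-1788457/1453119 - 1197467/1071226)) = √((507416 - 298618164 - 2460*700569 - 4*586376253) + (-1788457*1/1453119 - 1197467*1/1071226)) = √((507416 - 298618164 - 1723399740 - 2345505012) + (-1788457/1453119 - 1197467/1071226)) = √(-4367015500 - 3655903687855/1556618853894) = √(-6797778666203237044855/1556618853894) = I*√10581550436410366841234993569415370/1556618853894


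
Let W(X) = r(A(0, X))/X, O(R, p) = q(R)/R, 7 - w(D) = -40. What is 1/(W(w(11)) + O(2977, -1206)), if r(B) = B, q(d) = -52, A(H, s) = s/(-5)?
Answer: -1145/249 ≈ -4.5984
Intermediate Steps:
A(H, s) = -s/5 (A(H, s) = s*(-1/5) = -s/5)
w(D) = 47 (w(D) = 7 - 1*(-40) = 7 + 40 = 47)
O(R, p) = -52/R
W(X) = -1/5 (W(X) = (-X/5)/X = -1/5)
1/(W(w(11)) + O(2977, -1206)) = 1/(-1/5 - 52/2977) = 1/(-1/5 - 52*1/2977) = 1/(-1/5 - 4/229) = 1/(-249/1145) = -1145/249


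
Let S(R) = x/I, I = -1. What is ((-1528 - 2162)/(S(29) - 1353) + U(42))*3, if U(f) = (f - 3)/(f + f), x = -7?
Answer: 181227/18844 ≈ 9.6172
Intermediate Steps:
S(R) = 7 (S(R) = -7/(-1) = -7*(-1) = 7)
U(f) = (-3 + f)/(2*f) (U(f) = (-3 + f)/((2*f)) = (-3 + f)*(1/(2*f)) = (-3 + f)/(2*f))
((-1528 - 2162)/(S(29) - 1353) + U(42))*3 = ((-1528 - 2162)/(7 - 1353) + (½)*(-3 + 42)/42)*3 = (-3690/(-1346) + (½)*(1/42)*39)*3 = (-3690*(-1/1346) + 13/28)*3 = (1845/673 + 13/28)*3 = (60409/18844)*3 = 181227/18844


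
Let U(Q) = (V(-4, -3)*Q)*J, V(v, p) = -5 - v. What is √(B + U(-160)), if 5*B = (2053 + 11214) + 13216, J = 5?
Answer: 3*√16935/5 ≈ 78.081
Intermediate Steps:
B = 26483/5 (B = ((2053 + 11214) + 13216)/5 = (13267 + 13216)/5 = (⅕)*26483 = 26483/5 ≈ 5296.6)
U(Q) = -5*Q (U(Q) = ((-5 - 1*(-4))*Q)*5 = ((-5 + 4)*Q)*5 = -Q*5 = -5*Q)
√(B + U(-160)) = √(26483/5 - 5*(-160)) = √(26483/5 + 800) = √(30483/5) = 3*√16935/5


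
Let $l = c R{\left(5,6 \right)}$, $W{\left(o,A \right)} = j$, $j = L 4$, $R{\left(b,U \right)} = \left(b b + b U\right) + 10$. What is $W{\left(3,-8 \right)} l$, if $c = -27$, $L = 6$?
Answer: $-42120$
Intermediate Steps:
$R{\left(b,U \right)} = 10 + b^{2} + U b$ ($R{\left(b,U \right)} = \left(b^{2} + U b\right) + 10 = 10 + b^{2} + U b$)
$j = 24$ ($j = 6 \cdot 4 = 24$)
$W{\left(o,A \right)} = 24$
$l = -1755$ ($l = - 27 \left(10 + 5^{2} + 6 \cdot 5\right) = - 27 \left(10 + 25 + 30\right) = \left(-27\right) 65 = -1755$)
$W{\left(3,-8 \right)} l = 24 \left(-1755\right) = -42120$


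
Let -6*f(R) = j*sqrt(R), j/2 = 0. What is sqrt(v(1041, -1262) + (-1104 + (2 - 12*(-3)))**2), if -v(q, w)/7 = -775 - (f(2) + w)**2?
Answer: sqrt(12290289) ≈ 3505.8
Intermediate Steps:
j = 0 (j = 2*0 = 0)
f(R) = 0 (f(R) = -0*sqrt(R) = -1/6*0 = 0)
v(q, w) = 5425 + 7*w**2 (v(q, w) = -7*(-775 - (0 + w)**2) = -7*(-775 - w**2) = 5425 + 7*w**2)
sqrt(v(1041, -1262) + (-1104 + (2 - 12*(-3)))**2) = sqrt((5425 + 7*(-1262)**2) + (-1104 + (2 - 12*(-3)))**2) = sqrt((5425 + 7*1592644) + (-1104 + (2 + 36))**2) = sqrt((5425 + 11148508) + (-1104 + 38)**2) = sqrt(11153933 + (-1066)**2) = sqrt(11153933 + 1136356) = sqrt(12290289)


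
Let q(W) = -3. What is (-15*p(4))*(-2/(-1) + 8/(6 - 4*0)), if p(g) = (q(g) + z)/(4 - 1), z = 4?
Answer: -50/3 ≈ -16.667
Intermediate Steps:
p(g) = 1/3 (p(g) = (-3 + 4)/(4 - 1) = 1/3)
(-15*p(4))*(-2/(-1) + 8/(6 - 4*0)) = (-15*1/3)*(-2/(-1) + 8/(6 - 4*0)) = -5*(-2*(-1) + 8/(6 + 0)) = -5*(2 + 8/6) = -5*(2 + 8*(1/6)) = -5*(2 + 4/3) = -5*10/3 = -50/3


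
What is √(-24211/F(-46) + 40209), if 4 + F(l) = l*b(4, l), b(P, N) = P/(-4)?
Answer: √69911814/42 ≈ 199.08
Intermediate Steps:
b(P, N) = -P/4 (b(P, N) = P*(-¼) = -P/4)
F(l) = -4 - l (F(l) = -4 + l*(-¼*4) = -4 + l*(-1) = -4 - l)
√(-24211/F(-46) + 40209) = √(-24211/(-4 - 1*(-46)) + 40209) = √(-24211/(-4 + 46) + 40209) = √(-24211/42 + 40209) = √(1664567/42) = √69911814/42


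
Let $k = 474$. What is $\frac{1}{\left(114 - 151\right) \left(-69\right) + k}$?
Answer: $\frac{1}{3027} \approx 0.00033036$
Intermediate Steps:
$\frac{1}{\left(114 - 151\right) \left(-69\right) + k} = \frac{1}{\left(114 - 151\right) \left(-69\right) + 474} = \frac{1}{\left(-37\right) \left(-69\right) + 474} = \frac{1}{2553 + 474} = \frac{1}{3027}$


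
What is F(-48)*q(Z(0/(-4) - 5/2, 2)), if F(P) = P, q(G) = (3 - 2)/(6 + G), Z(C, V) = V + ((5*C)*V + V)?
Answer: 16/5 ≈ 3.2000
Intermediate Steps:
Z(C, V) = 2*V + 5*C*V (Z(C, V) = V + (5*C*V + V) = V + (V + 5*C*V) = 2*V + 5*C*V)
q(G) = 1/(6 + G)
F(-48)*q(Z(0/(-4) - 5/2, 2)) = -48/(6 + 2*(2 + 5*(0/(-4) - 5/2))) = -48/(6 + 2*(2 + 5*(0*(-¼) - 5*½))) = -48/(6 + 2*(2 + 5*(0 - 5/2))) = -48/(6 + 2*(2 + 5*(-5/2))) = -48/(6 + 2*(2 - 25/2)) = -48/(6 + 2*(-21/2)) = -48/(6 - 21) = -48/(-15) = -48*(-1/15) = 16/5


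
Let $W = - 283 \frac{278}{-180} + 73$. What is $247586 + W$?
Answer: $\frac{22328647}{90} \approx 2.481 \cdot 10^{5}$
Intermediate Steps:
$W = \frac{45907}{90}$ ($W = - 283 \cdot 278 \left(- \frac{1}{180}\right) + 73 = \left(-283\right) \left(- \frac{139}{90}\right) + 73 = \frac{39337}{90} + 73 = \frac{45907}{90} \approx 510.08$)
$247586 + W = 247586 + \frac{45907}{90} = \frac{22328647}{90}$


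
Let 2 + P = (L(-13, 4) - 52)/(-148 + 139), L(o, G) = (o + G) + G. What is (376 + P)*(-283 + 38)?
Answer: -279545/3 ≈ -93182.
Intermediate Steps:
L(o, G) = o + 2*G (L(o, G) = (G + o) + G = o + 2*G)
P = 13/3 (P = -2 + ((-13 + 2*4) - 52)/(-148 + 139) = -2 + ((-13 + 8) - 52)/(-9) = -2 + (-5 - 52)*(-⅑) = -2 - 57*(-⅑) = -2 + 19/3 = 13/3 ≈ 4.3333)
(376 + P)*(-283 + 38) = (376 + 13/3)*(-283 + 38) = (1141/3)*(-245) = -279545/3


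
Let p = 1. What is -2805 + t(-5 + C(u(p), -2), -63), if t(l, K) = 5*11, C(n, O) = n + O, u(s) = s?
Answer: -2750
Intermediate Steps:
C(n, O) = O + n
t(l, K) = 55
-2805 + t(-5 + C(u(p), -2), -63) = -2805 + 55 = -2750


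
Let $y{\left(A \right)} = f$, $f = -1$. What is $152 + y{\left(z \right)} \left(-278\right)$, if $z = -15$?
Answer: $430$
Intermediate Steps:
$y{\left(A \right)} = -1$
$152 + y{\left(z \right)} \left(-278\right) = 152 - -278 = 152 + 278 = 430$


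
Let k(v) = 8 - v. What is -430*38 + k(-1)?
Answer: -16331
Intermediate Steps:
-430*38 + k(-1) = -430*38 + (8 - 1*(-1)) = -16340 + (8 + 1) = -16340 + 9 = -16331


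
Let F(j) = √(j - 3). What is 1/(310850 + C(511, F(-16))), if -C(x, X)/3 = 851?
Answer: 1/308297 ≈ 3.2436e-6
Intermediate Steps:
F(j) = √(-3 + j)
C(x, X) = -2553 (C(x, X) = -3*851 = -2553)
1/(310850 + C(511, F(-16))) = 1/(310850 - 2553) = 1/308297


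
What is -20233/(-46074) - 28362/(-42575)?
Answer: 2168170763/1961600550 ≈ 1.1053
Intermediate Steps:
-20233/(-46074) - 28362/(-42575) = -20233*(-1/46074) - 28362*(-1/42575) = 20233/46074 + 28362/42575 = 2168170763/1961600550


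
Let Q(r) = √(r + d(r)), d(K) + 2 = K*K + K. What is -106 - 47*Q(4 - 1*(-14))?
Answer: -106 - 47*√358 ≈ -995.28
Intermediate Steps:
d(K) = -2 + K + K² (d(K) = -2 + (K*K + K) = -2 + (K² + K) = -2 + (K + K²) = -2 + K + K²)
Q(r) = √(-2 + r² + 2*r) (Q(r) = √(r + (-2 + r + r²)) = √(-2 + r² + 2*r))
-106 - 47*Q(4 - 1*(-14)) = -106 - 47*√(-2 + (4 - 1*(-14))² + 2*(4 - 1*(-14))) = -106 - 47*√(-2 + (4 + 14)² + 2*(4 + 14)) = -106 - 47*√(-2 + 18² + 2*18) = -106 - 47*√(-2 + 324 + 36) = -106 - 47*√358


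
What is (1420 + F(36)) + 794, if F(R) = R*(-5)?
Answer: 2034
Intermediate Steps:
F(R) = -5*R
(1420 + F(36)) + 794 = (1420 - 5*36) + 794 = (1420 - 180) + 794 = 1240 + 794 = 2034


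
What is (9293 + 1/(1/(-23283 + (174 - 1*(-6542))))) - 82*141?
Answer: -18836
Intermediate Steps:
(9293 + 1/(1/(-23283 + (174 - 1*(-6542))))) - 82*141 = (9293 + 1/(1/(-23283 + (174 + 6542)))) - 11562 = (9293 + 1/(1/(-23283 + 6716))) - 11562 = (9293 + 1/(1/(-16567))) - 11562 = (9293 + 1/(-1/16567)) - 11562 = (9293 - 16567) - 11562 = -7274 - 11562 = -18836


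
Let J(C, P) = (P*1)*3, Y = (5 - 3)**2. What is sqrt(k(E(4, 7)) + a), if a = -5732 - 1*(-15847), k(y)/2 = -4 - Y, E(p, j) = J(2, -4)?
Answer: sqrt(10099) ≈ 100.49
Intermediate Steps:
Y = 4 (Y = 2**2 = 4)
J(C, P) = 3*P (J(C, P) = P*3 = 3*P)
E(p, j) = -12 (E(p, j) = 3*(-4) = -12)
k(y) = -16 (k(y) = 2*(-4 - 1*4) = 2*(-4 - 4) = 2*(-8) = -16)
a = 10115 (a = -5732 + 15847 = 10115)
sqrt(k(E(4, 7)) + a) = sqrt(-16 + 10115) = sqrt(10099)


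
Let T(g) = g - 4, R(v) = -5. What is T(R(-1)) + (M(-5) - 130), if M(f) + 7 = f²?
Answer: -121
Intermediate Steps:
M(f) = -7 + f²
T(g) = -4 + g
T(R(-1)) + (M(-5) - 130) = (-4 - 5) + ((-7 + (-5)²) - 130) = -9 + ((-7 + 25) - 130) = -9 + (18 - 130) = -9 - 112 = -121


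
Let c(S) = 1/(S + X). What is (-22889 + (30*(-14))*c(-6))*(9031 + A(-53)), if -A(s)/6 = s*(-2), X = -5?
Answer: -2110158805/11 ≈ -1.9183e+8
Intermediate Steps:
A(s) = 12*s (A(s) = -6*s*(-2) = -(-12)*s = 12*s)
c(S) = 1/(-5 + S) (c(S) = 1/(S - 5) = 1/(-5 + S))
(-22889 + (30*(-14))*c(-6))*(9031 + A(-53)) = (-22889 + (30*(-14))/(-5 - 6))*(9031 + 12*(-53)) = (-22889 - 420/(-11))*(9031 - 636) = (-22889 - 420*(-1/11))*8395 = (-22889 + 420/11)*8395 = -251359/11*8395 = -2110158805/11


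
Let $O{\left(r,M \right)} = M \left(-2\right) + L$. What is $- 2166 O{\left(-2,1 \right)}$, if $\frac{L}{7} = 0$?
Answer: $4332$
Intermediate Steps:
$L = 0$ ($L = 7 \cdot 0 = 0$)
$O{\left(r,M \right)} = - 2 M$ ($O{\left(r,M \right)} = M \left(-2\right) + 0 = - 2 M + 0 = - 2 M$)
$- 2166 O{\left(-2,1 \right)} = - 2166 \left(\left(-2\right) 1\right) = \left(-2166\right) \left(-2\right) = 4332$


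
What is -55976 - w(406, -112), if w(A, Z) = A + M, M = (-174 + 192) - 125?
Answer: -56275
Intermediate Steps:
M = -107 (M = 18 - 125 = -107)
w(A, Z) = -107 + A (w(A, Z) = A - 107 = -107 + A)
-55976 - w(406, -112) = -55976 - (-107 + 406) = -55976 - 1*299 = -55976 - 299 = -56275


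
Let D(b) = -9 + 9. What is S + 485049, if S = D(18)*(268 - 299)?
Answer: 485049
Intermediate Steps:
D(b) = 0
S = 0 (S = 0*(268 - 299) = 0*(-31) = 0)
S + 485049 = 0 + 485049 = 485049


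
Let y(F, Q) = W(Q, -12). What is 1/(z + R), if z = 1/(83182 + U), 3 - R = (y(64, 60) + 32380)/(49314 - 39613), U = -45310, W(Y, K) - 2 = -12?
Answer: -367396272/123718123 ≈ -2.9696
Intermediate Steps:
W(Y, K) = -10 (W(Y, K) = 2 - 12 = -10)
y(F, Q) = -10
R = -3267/9701 (R = 3 - (-10 + 32380)/(49314 - 39613) = 3 - 32370/9701 = -3267/9701 ≈ -0.33677)
z = 1/37872 (z = 1/(83182 - 45310) = 1/37872 ≈ 2.6405e-5)
1/(z + R) = 1/(1/37872 - 3267/9701) = 1/(-123718123/367396272) = -367396272/123718123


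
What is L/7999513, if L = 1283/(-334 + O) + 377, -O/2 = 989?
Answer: 870341/18494874056 ≈ 4.7059e-5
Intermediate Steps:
O = -1978 (O = -2*989 = -1978)
L = 870341/2312 (L = 1283/(-334 - 1978) + 377 = 1283/(-2312) + 377 = -1/2312*1283 + 377 = -1283/2312 + 377 = 870341/2312 ≈ 376.45)
L/7999513 = (870341/2312)/7999513 = (870341/2312)*(1/7999513) = 870341/18494874056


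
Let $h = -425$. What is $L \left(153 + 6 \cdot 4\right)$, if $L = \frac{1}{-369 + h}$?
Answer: $- \frac{177}{794} \approx -0.22292$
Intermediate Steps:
$L = - \frac{1}{794}$ ($L = \frac{1}{-369 - 425} = \frac{1}{-794} = - \frac{1}{794} \approx -0.0012594$)
$L \left(153 + 6 \cdot 4\right) = - \frac{153 + 6 \cdot 4}{794} = - \frac{153 + 24}{794} = \left(- \frac{1}{794}\right) 177 = - \frac{177}{794}$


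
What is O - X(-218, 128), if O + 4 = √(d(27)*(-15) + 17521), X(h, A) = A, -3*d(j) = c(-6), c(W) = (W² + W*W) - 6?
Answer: -132 + √17851 ≈ 1.6076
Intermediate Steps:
c(W) = -6 + 2*W² (c(W) = (W² + W²) - 6 = 2*W² - 6 = -6 + 2*W²)
d(j) = -22 (d(j) = -(-6 + 2*(-6)²)/3 = -(-6 + 2*36)/3 = -(-6 + 72)/3 = -⅓*66 = -22)
O = -4 + √17851 (O = -4 + √(-22*(-15) + 17521) = -4 + √(330 + 17521) = -4 + √17851 ≈ 129.61)
O - X(-218, 128) = (-4 + √17851) - 1*128 = (-4 + √17851) - 128 = -132 + √17851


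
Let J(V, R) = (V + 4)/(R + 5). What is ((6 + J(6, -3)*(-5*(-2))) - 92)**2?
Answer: 1296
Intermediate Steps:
J(V, R) = (4 + V)/(5 + R)
((6 + J(6, -3)*(-5*(-2))) - 92)**2 = ((6 + ((4 + 6)/(5 - 3))*(-5*(-2))) - 92)**2 = ((6 + (10/2)*10) - 92)**2 = ((6 + ((1/2)*10)*10) - 92)**2 = ((6 + 5*10) - 92)**2 = ((6 + 50) - 92)**2 = (56 - 92)**2 = (-36)**2 = 1296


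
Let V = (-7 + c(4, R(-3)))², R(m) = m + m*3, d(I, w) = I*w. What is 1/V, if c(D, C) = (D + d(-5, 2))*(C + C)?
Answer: 1/18769 ≈ 5.3279e-5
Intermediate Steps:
R(m) = 4*m (R(m) = m + 3*m = 4*m)
c(D, C) = 2*C*(-10 + D) (c(D, C) = (D - 5*2)*(C + C) = (D - 10)*(2*C) = (-10 + D)*(2*C) = 2*C*(-10 + D))
V = 18769 (V = (-7 + 2*(4*(-3))*(-10 + 4))² = (-7 + 2*(-12)*(-6))² = (-7 + 144)² = 137² = 18769)
1/V = 1/18769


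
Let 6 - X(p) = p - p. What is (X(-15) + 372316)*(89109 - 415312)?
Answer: -121452553366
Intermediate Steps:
X(p) = 6 (X(p) = 6 - (p - p) = 6 - 1*0 = 6 + 0 = 6)
(X(-15) + 372316)*(89109 - 415312) = (6 + 372316)*(89109 - 415312) = 372322*(-326203) = -121452553366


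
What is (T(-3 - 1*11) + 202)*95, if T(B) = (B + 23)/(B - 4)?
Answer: 38285/2 ≈ 19143.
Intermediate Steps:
T(B) = (23 + B)/(-4 + B)
(T(-3 - 1*11) + 202)*95 = ((23 + (-3 - 1*11))/(-4 + (-3 - 1*11)) + 202)*95 = ((23 + (-3 - 11))/(-4 + (-3 - 11)) + 202)*95 = ((23 - 14)/(-4 - 14) + 202)*95 = (9/(-18) + 202)*95 = (-1/18*9 + 202)*95 = (-½ + 202)*95 = (403/2)*95 = 38285/2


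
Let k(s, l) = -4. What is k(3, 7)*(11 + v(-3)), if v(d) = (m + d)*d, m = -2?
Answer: -104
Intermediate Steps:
v(d) = d*(-2 + d) (v(d) = (-2 + d)*d = d*(-2 + d))
k(3, 7)*(11 + v(-3)) = -4*(11 - 3*(-2 - 3)) = -4*(11 - 3*(-5)) = -4*(11 + 15) = -4*26 = -104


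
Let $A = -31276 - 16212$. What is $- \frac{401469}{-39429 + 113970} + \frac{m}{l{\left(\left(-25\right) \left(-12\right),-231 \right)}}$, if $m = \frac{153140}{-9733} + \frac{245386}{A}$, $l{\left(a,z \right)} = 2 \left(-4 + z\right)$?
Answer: $- \frac{14415455792502857}{2698810709687680} \approx -5.3414$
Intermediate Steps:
$A = -47488$
$l{\left(a,z \right)} = -8 + 2 z$
$m = - \frac{4830327129}{231100352}$ ($m = \frac{153140}{-9733} + \frac{245386}{-47488} = 153140 \left(- \frac{1}{9733}\right) + 245386 \left(- \frac{1}{47488}\right) = - \frac{153140}{9733} - \frac{122693}{23744} = - \frac{4830327129}{231100352} \approx -20.901$)
$- \frac{401469}{-39429 + 113970} + \frac{m}{l{\left(\left(-25\right) \left(-12\right),-231 \right)}} = - \frac{401469}{-39429 + 113970} - \frac{4830327129}{231100352 \left(-8 + 2 \left(-231\right)\right)} = - \frac{401469}{74541} - \frac{4830327129}{231100352 \left(-8 - 462\right)} = \left(-401469\right) \frac{1}{74541} - \frac{4830327129}{231100352 \left(-470\right)} = - \frac{133823}{24847} - - \frac{4830327129}{108617165440} = - \frac{133823}{24847} + \frac{4830327129}{108617165440} = - \frac{14415455792502857}{2698810709687680}$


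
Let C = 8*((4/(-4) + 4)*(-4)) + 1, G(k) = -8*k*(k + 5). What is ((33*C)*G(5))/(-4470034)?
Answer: -627000/2235017 ≈ -0.28053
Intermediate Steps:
G(k) = -8*k*(5 + k)
C = -95 (C = 8*((4*(-¼) + 4)*(-4)) + 1 = 8*((-1 + 4)*(-4)) + 1 = 8*(3*(-4)) + 1 = 8*(-12) + 1 = -96 + 1 = -95)
((33*C)*G(5))/(-4470034) = ((33*(-95))*(-8*5*(5 + 5)))/(-4470034) = -(-25080)*5*10*(-1/4470034) = -3135*(-400)*(-1/4470034) = 1254000*(-1/4470034) = -627000/2235017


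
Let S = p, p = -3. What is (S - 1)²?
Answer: 16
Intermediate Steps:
S = -3
(S - 1)² = (-3 - 1)² = (-4)² = 16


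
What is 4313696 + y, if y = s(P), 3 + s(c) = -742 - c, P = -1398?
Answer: 4314349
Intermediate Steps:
s(c) = -745 - c (s(c) = -3 + (-742 - c) = -745 - c)
y = 653 (y = -745 - 1*(-1398) = -745 + 1398 = 653)
4313696 + y = 4313696 + 653 = 4314349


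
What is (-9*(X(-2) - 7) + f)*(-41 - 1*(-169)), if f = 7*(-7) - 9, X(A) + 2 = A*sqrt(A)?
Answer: 2944 + 2304*I*sqrt(2) ≈ 2944.0 + 3258.3*I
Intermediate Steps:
X(A) = -2 + A**(3/2) (X(A) = -2 + A*sqrt(A) = -2 + A**(3/2))
f = -58 (f = -49 - 9 = -58)
(-9*(X(-2) - 7) + f)*(-41 - 1*(-169)) = (-9*((-2 + (-2)**(3/2)) - 7) - 58)*(-41 - 1*(-169)) = (-9*((-2 - 2*I*sqrt(2)) - 7) - 58)*(-41 + 169) = (-9*(-9 - 2*I*sqrt(2)) - 58)*128 = ((81 + 18*I*sqrt(2)) - 58)*128 = (23 + 18*I*sqrt(2))*128 = 2944 + 2304*I*sqrt(2)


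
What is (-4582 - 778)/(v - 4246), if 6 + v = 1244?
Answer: 335/188 ≈ 1.7819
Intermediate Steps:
v = 1238 (v = -6 + 1244 = 1238)
(-4582 - 778)/(v - 4246) = (-4582 - 778)/(1238 - 4246) = -5360/(-3008) = -5360*(-1/3008) = 335/188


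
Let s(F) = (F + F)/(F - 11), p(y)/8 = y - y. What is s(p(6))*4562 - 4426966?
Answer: -4426966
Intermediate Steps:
p(y) = 0 (p(y) = 8*(y - y) = 8*0 = 0)
s(F) = 2*F/(-11 + F) (s(F) = (2*F)/(-11 + F) = 2*F/(-11 + F))
s(p(6))*4562 - 4426966 = (2*0/(-11 + 0))*4562 - 4426966 = (2*0/(-11))*4562 - 4426966 = (2*0*(-1/11))*4562 - 4426966 = 0*4562 - 4426966 = 0 - 4426966 = -4426966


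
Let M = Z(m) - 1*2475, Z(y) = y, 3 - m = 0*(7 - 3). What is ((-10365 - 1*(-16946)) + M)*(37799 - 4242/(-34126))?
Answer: 2650167175922/17063 ≈ 1.5532e+8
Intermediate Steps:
m = 3 (m = 3 - 0*(7 - 3) = 3 - 0*4 = 3 - 1*0 = 3 + 0 = 3)
M = -2472 (M = 3 - 1*2475 = 3 - 2475 = -2472)
((-10365 - 1*(-16946)) + M)*(37799 - 4242/(-34126)) = ((-10365 - 1*(-16946)) - 2472)*(37799 - 4242/(-34126)) = ((-10365 + 16946) - 2472)*(37799 - 4242*(-1/34126)) = (6581 - 2472)*(37799 + 2121/17063) = 4109*(644966458/17063) = 2650167175922/17063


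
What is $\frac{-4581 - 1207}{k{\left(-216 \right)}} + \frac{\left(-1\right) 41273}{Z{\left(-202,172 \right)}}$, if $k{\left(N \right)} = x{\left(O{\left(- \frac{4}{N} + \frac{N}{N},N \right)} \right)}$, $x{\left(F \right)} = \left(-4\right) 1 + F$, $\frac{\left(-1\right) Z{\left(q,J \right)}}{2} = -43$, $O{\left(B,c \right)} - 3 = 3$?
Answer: $- \frac{290157}{86} \approx -3373.9$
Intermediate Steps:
$O{\left(B,c \right)} = 6$ ($O{\left(B,c \right)} = 3 + 3 = 6$)
$Z{\left(q,J \right)} = 86$ ($Z{\left(q,J \right)} = \left(-2\right) \left(-43\right) = 86$)
$x{\left(F \right)} = -4 + F$
$k{\left(N \right)} = 2$ ($k{\left(N \right)} = -4 + 6 = 2$)
$\frac{-4581 - 1207}{k{\left(-216 \right)}} + \frac{\left(-1\right) 41273}{Z{\left(-202,172 \right)}} = \frac{-4581 - 1207}{2} + \frac{\left(-1\right) 41273}{86} = \left(-4581 - 1207\right) \frac{1}{2} - \frac{41273}{86} = \left(-5788\right) \frac{1}{2} - \frac{41273}{86} = -2894 - \frac{41273}{86} = - \frac{290157}{86}$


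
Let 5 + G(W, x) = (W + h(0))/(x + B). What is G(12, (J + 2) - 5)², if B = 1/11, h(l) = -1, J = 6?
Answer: 2401/1156 ≈ 2.0770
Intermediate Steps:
B = 1/11 ≈ 0.090909
G(W, x) = -5 + (-1 + W)/(1/11 + x) (G(W, x) = -5 + (W - 1)/(x + 1/11) = -5 + (-1 + W)/(1/11 + x))
G(12, (J + 2) - 5)² = ((-16 - 55*((6 + 2) - 5) + 11*12)/(1 + 11*((6 + 2) - 5)))² = ((-16 - 55*(8 - 5) + 132)/(1 + 11*(8 - 5)))² = ((-16 - 55*3 + 132)/(1 + 11*3))² = ((-16 - 165 + 132)/(1 + 33))² = (-49/34)² = 2401/1156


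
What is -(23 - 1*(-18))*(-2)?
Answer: 82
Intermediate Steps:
-(23 - 1*(-18))*(-2) = -(23 + 18)*(-2) = -41*(-2) = -1*(-82) = 82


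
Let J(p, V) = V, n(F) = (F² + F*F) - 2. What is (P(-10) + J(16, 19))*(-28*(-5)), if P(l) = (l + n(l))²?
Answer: 4950820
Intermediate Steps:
n(F) = -2 + 2*F² (n(F) = (F² + F²) - 2 = 2*F² - 2 = -2 + 2*F²)
P(l) = (-2 + l + 2*l²)² (P(l) = (l + (-2 + 2*l²))² = (-2 + l + 2*l²)²)
(P(-10) + J(16, 19))*(-28*(-5)) = ((-2 - 10 + 2*(-10)²)² + 19)*(-28*(-5)) = ((-2 - 10 + 2*100)² + 19)*140 = ((-2 - 10 + 200)² + 19)*140 = (188² + 19)*140 = (35344 + 19)*140 = 35363*140 = 4950820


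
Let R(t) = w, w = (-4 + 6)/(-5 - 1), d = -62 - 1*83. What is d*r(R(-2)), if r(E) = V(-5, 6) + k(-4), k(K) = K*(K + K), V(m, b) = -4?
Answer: -4060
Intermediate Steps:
k(K) = 2*K² (k(K) = K*(2*K) = 2*K²)
d = -145 (d = -62 - 83 = -145)
w = -⅓ (w = 2/(-6) = 2*(-⅙) = -⅓ ≈ -0.33333)
R(t) = -⅓
r(E) = 28 (r(E) = -4 + 2*(-4)² = -4 + 2*16 = -4 + 32 = 28)
d*r(R(-2)) = -145*28 = -4060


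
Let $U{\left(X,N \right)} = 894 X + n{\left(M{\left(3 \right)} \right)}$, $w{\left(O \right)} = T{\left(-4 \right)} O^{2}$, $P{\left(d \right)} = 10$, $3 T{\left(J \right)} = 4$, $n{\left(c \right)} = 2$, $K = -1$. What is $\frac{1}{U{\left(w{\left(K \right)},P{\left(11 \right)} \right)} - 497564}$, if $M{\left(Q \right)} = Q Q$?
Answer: $- \frac{1}{496370} \approx -2.0146 \cdot 10^{-6}$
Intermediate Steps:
$M{\left(Q \right)} = Q^{2}$
$T{\left(J \right)} = \frac{4}{3}$ ($T{\left(J \right)} = \frac{1}{3} \cdot 4 = \frac{4}{3}$)
$w{\left(O \right)} = \frac{4 O^{2}}{3}$
$U{\left(X,N \right)} = 2 + 894 X$ ($U{\left(X,N \right)} = 894 X + 2 = 2 + 894 X$)
$\frac{1}{U{\left(w{\left(K \right)},P{\left(11 \right)} \right)} - 497564} = \frac{1}{\left(2 + 894 \frac{4 \left(-1\right)^{2}}{3}\right) - 497564} = \frac{1}{\left(2 + 894 \cdot \frac{4}{3} \cdot 1\right) - 497564} = \frac{1}{\left(2 + 894 \cdot \frac{4}{3}\right) - 497564} = \frac{1}{\left(2 + 1192\right) - 497564} = \frac{1}{1194 - 497564} = \frac{1}{-496370} = - \frac{1}{496370}$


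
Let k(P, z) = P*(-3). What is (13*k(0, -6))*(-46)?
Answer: 0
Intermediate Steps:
k(P, z) = -3*P
(13*k(0, -6))*(-46) = (13*(-3*0))*(-46) = (13*0)*(-46) = 0*(-46) = 0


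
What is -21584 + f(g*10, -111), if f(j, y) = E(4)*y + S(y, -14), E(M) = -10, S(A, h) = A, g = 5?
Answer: -20585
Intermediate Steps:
f(j, y) = -9*y (f(j, y) = -10*y + y = -9*y)
-21584 + f(g*10, -111) = -21584 - 9*(-111) = -21584 + 999 = -20585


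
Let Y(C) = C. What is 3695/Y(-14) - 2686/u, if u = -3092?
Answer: -1423417/5411 ≈ -263.06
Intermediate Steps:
3695/Y(-14) - 2686/u = 3695/(-14) - 2686/(-3092) = 3695*(-1/14) - 2686*(-1/3092) = -3695/14 + 1343/1546 = -1423417/5411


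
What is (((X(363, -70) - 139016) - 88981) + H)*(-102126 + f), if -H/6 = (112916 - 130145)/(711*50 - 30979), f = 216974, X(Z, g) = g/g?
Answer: -119679235246016/4571 ≈ -2.6182e+10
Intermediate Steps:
X(Z, g) = 1
H = 103374/4571 (H = -6*(112916 - 130145)/(711*50 - 30979) = -(-103374)/(35550 - 30979) = -(-103374)/4571 = -6*(-17229/4571) = 103374/4571 ≈ 22.615)
(((X(363, -70) - 139016) - 88981) + H)*(-102126 + f) = (((1 - 139016) - 88981) + 103374/4571)*(-102126 + 216974) = ((-139015 - 88981) + 103374/4571)*114848 = (-227996 + 103374/4571)*114848 = -1042066342/4571*114848 = -119679235246016/4571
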